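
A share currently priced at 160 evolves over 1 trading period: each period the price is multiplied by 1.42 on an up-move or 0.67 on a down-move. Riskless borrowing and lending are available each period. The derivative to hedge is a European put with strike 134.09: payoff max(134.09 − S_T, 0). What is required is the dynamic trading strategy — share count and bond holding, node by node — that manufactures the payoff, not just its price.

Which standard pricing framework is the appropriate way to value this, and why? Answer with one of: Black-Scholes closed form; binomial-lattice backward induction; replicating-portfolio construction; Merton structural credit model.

framework: replicating-portfolio construction

Key observation: the deliverable is the dynamic trading strategy on the 1-step tree (spot 160, moves 1.42 and 0.67), so the valuation must go through the node-by-node replicating-portfolio solve.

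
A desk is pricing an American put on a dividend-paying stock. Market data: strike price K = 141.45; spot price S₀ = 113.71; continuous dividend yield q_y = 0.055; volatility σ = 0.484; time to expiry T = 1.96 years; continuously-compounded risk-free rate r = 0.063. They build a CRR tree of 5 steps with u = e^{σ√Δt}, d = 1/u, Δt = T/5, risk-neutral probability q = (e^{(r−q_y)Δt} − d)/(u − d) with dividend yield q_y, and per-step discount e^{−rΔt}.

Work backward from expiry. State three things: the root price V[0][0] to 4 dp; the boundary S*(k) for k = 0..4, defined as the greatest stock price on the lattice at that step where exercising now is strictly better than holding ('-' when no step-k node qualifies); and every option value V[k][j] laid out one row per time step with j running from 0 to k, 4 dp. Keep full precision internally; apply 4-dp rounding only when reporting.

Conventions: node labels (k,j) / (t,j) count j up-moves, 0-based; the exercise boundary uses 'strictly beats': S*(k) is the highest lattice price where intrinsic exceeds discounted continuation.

price = 44.7260
boundary = - - 62.0281 45.8124 62.0281
tree:
44.7260
60.7312 26.1040
79.4219 39.4792 9.8866
95.6376 57.5780 17.7761 0.0000
107.6141 79.4219 31.9614 0.0000 0.0000
116.4596 95.6376 57.4666 0.0000 0.0000 0.0000

params: Δt=0.39200 u=1.35396 d=0.73858 q=0.42992 e^(-rΔt)=0.97561
t_5 payoffs: 116.4596 95.6376 57.4666 0.0000 0.0000 0.0000
t_4: node(4,0) S=33.8359 payoff=107.6141 vs cont=104.8853 → 107.6141 [stop]  node(4,1) S=62.0281 payoff=79.4219 vs cont=77.2944 → 79.4219 [stop]  node(4,2) S=113.7100 payoff=27.7400 vs cont=31.9614 → 31.9614 [wait]  node(4,3) S=208.4533 payoff=0.0000 vs cont=0.0000 → 0.0000 [wait]  node(4,4) S=382.1370 payoff=0.0000 vs cont=0.0000 → 0.0000 [wait]  ⇒ S*(4)=62.0281
t_3: node(3,0) S=45.8124 payoff=95.6376 vs cont=93.1642 → 95.6376 [stop]  node(3,1) S=83.9834 payoff=57.4666 vs cont=57.5780 → 57.5780 [wait]  node(3,2) S=153.9585 payoff=0.0000 vs cont=17.7761 → 17.7761 [wait]  node(3,3) S=282.2370 payoff=0.0000 vs cont=0.0000 → 0.0000 [wait]  ⇒ S*(3)=45.8124
t_2: node(2,0) S=62.0281 payoff=79.4219 vs cont=77.3412 → 79.4219 [stop]  node(2,1) S=113.7100 payoff=27.7400 vs cont=39.4792 → 39.4792 [wait]  node(2,2) S=208.4533 payoff=0.0000 vs cont=9.8866 → 9.8866 [wait]  ⇒ S*(2)=62.0281
t_1: node(1,0) S=83.9834 payoff=57.4666 vs cont=60.7312 → 60.7312 [wait]  node(1,1) S=153.9585 payoff=0.0000 vs cont=26.1040 → 26.1040 [wait]  ⇒ S*(1)=-
t_0: node(0,0) S=113.7100 payoff=27.7400 vs cont=44.7260 → 44.7260 [wait]  ⇒ S*(0)=-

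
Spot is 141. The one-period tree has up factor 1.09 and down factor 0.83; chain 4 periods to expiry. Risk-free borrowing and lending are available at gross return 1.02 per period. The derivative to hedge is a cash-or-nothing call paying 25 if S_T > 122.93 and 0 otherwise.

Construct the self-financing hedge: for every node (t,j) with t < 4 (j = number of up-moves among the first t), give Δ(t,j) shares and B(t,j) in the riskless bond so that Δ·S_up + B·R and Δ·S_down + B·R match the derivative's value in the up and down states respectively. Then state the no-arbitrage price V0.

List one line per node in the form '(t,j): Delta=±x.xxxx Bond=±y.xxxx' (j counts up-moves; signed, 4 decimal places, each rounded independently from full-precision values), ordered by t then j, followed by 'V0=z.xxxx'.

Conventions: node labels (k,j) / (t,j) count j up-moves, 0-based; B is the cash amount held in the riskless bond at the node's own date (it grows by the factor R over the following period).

(0,0): Delta=0.2772 Bond=-22.7885
(1,0): Delta=0.4217 Bond=-40.1610
(1,1): Delta=0.2366 Bond=-17.0118
(2,0): Delta=0.0000 Bond=0.0000
(2,1): Delta=0.5400 Bond=-56.0563
(2,2): Delta=0.1515 Bond=-3.0925
(3,0): Delta=0.0000 Bond=0.0000
(3,1): Delta=0.0000 Bond=0.0000
(3,2): Delta=0.6915 Bond=-78.2428
(3,3): Delta=0.0000 Bond=24.5098
V0=16.2931

No-arbitrage ⇒ martingale measure with p* = (R−d)/(u−d) = 0.7308.
Payoffs at expiry: V(4,0)=0.0000, V(4,1)=0.0000, V(4,2)=0.0000, V(4,3)=25.0000, V(4,4)=25.0000
(3,0): S=80.6220. Δ = (V_up−V_dn)/(S_up−S_dn) = (0.0000−0.0000)/(87.8779−66.9162) = 0.0000. V = [p*·0.0000 + (1−p*)·0.0000]/1.02 = 0.0000. B = V − Δ·S = 0.0000.
(3,1): S=105.8770. Δ = (V_up−V_dn)/(S_up−S_dn) = (0.0000−0.0000)/(115.4060−87.8779) = 0.0000. V = [p*·0.0000 + (1−p*)·0.0000]/1.02 = 0.0000. B = V − Δ·S = 0.0000.
(3,2): S=139.0433. Δ = (V_up−V_dn)/(S_up−S_dn) = (25.0000−0.0000)/(151.5572−115.4060) = 0.6915. V = [p*·25.0000 + (1−p*)·0.0000]/1.02 = 17.9110. B = V − Δ·S = -78.2428.
(3,3): S=182.5991. Δ = (V_up−V_dn)/(S_up−S_dn) = (25.0000−25.0000)/(199.0330−151.5572) = 0.0000. V = [p*·25.0000 + (1−p*)·25.0000]/1.02 = 24.5098. B = V − Δ·S = 24.5098.
(2,0): S=97.1349. Δ = (V_up−V_dn)/(S_up−S_dn) = (0.0000−0.0000)/(105.8770−80.6220) = 0.0000. V = [p*·0.0000 + (1−p*)·0.0000]/1.02 = 0.0000. B = V − Δ·S = 0.0000.
(2,1): S=127.5627. Δ = (V_up−V_dn)/(S_up−S_dn) = (17.9110−0.0000)/(139.0433−105.8770) = 0.5400. V = [p*·17.9110 + (1−p*)·0.0000]/1.02 = 12.8322. B = V − Δ·S = -56.0563.
(2,2): S=167.5221. Δ = (V_up−V_dn)/(S_up−S_dn) = (24.5098−17.9110)/(182.5991−139.0433) = 0.1515. V = [p*·24.5098 + (1−p*)·17.9110]/1.02 = 22.2875. B = V − Δ·S = -3.0925.
(1,0): S=117.0300. Δ = (V_up−V_dn)/(S_up−S_dn) = (12.8322−0.0000)/(127.5627−97.1349) = 0.4217. V = [p*·12.8322 + (1−p*)·0.0000]/1.02 = 9.1935. B = V − Δ·S = -40.1610.
(1,1): S=153.6900. Δ = (V_up−V_dn)/(S_up−S_dn) = (22.2875−12.8322)/(167.5221−127.5627) = 0.2366. V = [p*·22.2875 + (1−p*)·12.8322]/1.02 = 19.3547. B = V − Δ·S = -17.0118.
(0,0): S=141.0000. Δ = (V_up−V_dn)/(S_up−S_dn) = (19.3547−9.1935)/(153.6900−117.0300) = 0.2772. V = [p*·19.3547 + (1−p*)·9.1935]/1.02 = 16.2931. B = V − Δ·S = -22.7885.
Verification: the root portfolio costs Δ(0,0)·S0 + B(0,0) = 16.2931, matching V0.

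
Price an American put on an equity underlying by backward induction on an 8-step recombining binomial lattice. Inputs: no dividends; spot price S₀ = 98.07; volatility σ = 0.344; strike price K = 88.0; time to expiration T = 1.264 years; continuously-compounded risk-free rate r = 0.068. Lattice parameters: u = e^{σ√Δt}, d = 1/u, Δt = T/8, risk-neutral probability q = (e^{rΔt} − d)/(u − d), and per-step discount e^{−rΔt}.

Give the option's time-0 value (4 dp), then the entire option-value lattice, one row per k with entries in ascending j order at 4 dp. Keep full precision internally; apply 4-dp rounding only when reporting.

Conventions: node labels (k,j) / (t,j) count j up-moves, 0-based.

price = 7.4443
tree:
7.4443
11.2053 3.9204
16.3661 6.3913 1.5847
23.0777 10.1438 2.8533 0.3763
31.2456 15.5728 5.0443 0.7688 0.0000
38.4989 22.9296 8.7016 1.5708 0.0000 0.0000
44.8252 31.2456 14.5005 3.2092 0.0000 0.0000 0.0000
50.3429 38.4989 22.9296 6.5564 0.0000 0.0000 0.0000 0.0000
55.1555 44.8252 31.2456 13.3950 0.0000 0.0000 0.0000 0.0000 0.0000

Δt=0.15800  u=1.14653  d=0.87220  q=0.50524  discount=0.98931
step 8 (expiry): payoffs max(K−S,0) = 55.1555 44.8252 31.2456 13.3950 0.0000 0.0000 0.0000 0.0000 0.0000
k=7: (k=7,j=0): S=37.6571, K−S=50.3429, hold=49.4025 ⇒ V=50.3429 exercise | (k=7,j=1): S=49.5011, K−S=38.4989, hold=37.5585 ⇒ V=38.4989 exercise | (k=7,j=2): S=65.0704, K−S=22.9296, hold=21.9892 ⇒ V=22.9296 exercise | (k=7,j=3): S=85.5366, K−S=2.4634, hold=6.5564 ⇒ V=6.5564 continue | (k=7,j=4): S=112.4399, K−S=0.0000, hold=0.0000 ⇒ V=0.0000 continue | (k=7,j=5): S=147.8049, K−S=0.0000, hold=0.0000 ⇒ V=0.0000 continue | (k=7,j=6): S=194.2931, K−S=0.0000, hold=0.0000 ⇒ V=0.0000 continue | (k=7,j=7): S=255.4030, K−S=0.0000, hold=0.0000 ⇒ V=0.0000 continue
k=6: (k=6,j=0): S=43.1748, K−S=44.8252, hold=43.8848 ⇒ V=44.8252 exercise | (k=6,j=1): S=56.7544, K−S=31.2456, hold=30.3052 ⇒ V=31.2456 exercise | (k=6,j=2): S=74.6050, K−S=13.3950, hold=14.5005 ⇒ V=14.5005 continue | (k=6,j=3): S=98.0700, K−S=0.0000, hold=3.2092 ⇒ V=3.2092 continue | (k=6,j=4): S=128.9154, K−S=0.0000, hold=0.0000 ⇒ V=0.0000 continue | (k=6,j=5): S=169.4623, K−S=0.0000, hold=0.0000 ⇒ V=0.0000 continue | (k=6,j=6): S=222.7623, K−S=0.0000, hold=0.0000 ⇒ V=0.0000 continue
k=5: (k=5,j=0): S=49.5011, K−S=38.4989, hold=37.5585 ⇒ V=38.4989 exercise | (k=5,j=1): S=65.0704, K−S=22.9296, hold=22.5418 ⇒ V=22.9296 exercise | (k=5,j=2): S=85.5366, K−S=2.4634, hold=8.7016 ⇒ V=8.7016 continue | (k=5,j=3): S=112.4399, K−S=0.0000, hold=1.5708 ⇒ V=1.5708 continue | (k=5,j=4): S=147.8049, K−S=0.0000, hold=0.0000 ⇒ V=0.0000 continue | (k=5,j=5): S=194.2931, K−S=0.0000, hold=0.0000 ⇒ V=0.0000 continue
k=4: (k=4,j=0): S=56.7544, K−S=31.2456, hold=30.3052 ⇒ V=31.2456 exercise | (k=4,j=1): S=74.6050, K−S=13.3950, hold=15.5728 ⇒ V=15.5728 continue | (k=4,j=2): S=98.0700, K−S=0.0000, hold=5.0443 ⇒ V=5.0443 continue | (k=4,j=3): S=128.9154, K−S=0.0000, hold=0.7688 ⇒ V=0.7688 continue | (k=4,j=4): S=169.4623, K−S=0.0000, hold=0.0000 ⇒ V=0.0000 continue
k=3: (k=3,j=0): S=65.0704, K−S=22.9296, hold=23.0777 ⇒ V=23.0777 continue | (k=3,j=1): S=85.5366, K−S=2.4634, hold=10.1438 ⇒ V=10.1438 continue | (k=3,j=2): S=112.4399, K−S=0.0000, hold=2.8533 ⇒ V=2.8533 continue | (k=3,j=3): S=147.8049, K−S=0.0000, hold=0.3763 ⇒ V=0.3763 continue
k=2: (k=2,j=0): S=74.6050, K−S=13.3950, hold=16.3661 ⇒ V=16.3661 continue | (k=2,j=1): S=98.0700, K−S=0.0000, hold=6.3913 ⇒ V=6.3913 continue | (k=2,j=2): S=128.9154, K−S=0.0000, hold=1.5847 ⇒ V=1.5847 continue
k=1: (k=1,j=0): S=85.5366, K−S=2.4634, hold=11.2053 ⇒ V=11.2053 continue | (k=1,j=1): S=112.4399, K−S=0.0000, hold=3.9204 ⇒ V=3.9204 continue
k=0: (k=0,j=0): S=98.0700, K−S=0.0000, hold=7.4443 ⇒ V=7.4443 continue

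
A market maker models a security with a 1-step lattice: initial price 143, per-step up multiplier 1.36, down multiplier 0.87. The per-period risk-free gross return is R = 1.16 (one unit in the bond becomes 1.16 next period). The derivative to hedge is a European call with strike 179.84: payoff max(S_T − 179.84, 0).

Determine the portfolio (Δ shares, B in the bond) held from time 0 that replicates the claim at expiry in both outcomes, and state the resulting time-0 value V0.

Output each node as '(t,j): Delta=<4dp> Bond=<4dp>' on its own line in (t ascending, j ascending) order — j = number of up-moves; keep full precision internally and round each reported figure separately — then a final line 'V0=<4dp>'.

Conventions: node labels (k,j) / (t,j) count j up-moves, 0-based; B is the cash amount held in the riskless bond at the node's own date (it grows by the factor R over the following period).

(0,0): Delta=0.2089 Bond=-22.4082
V0=7.4694

Arbitrage-free pricing uses the up-move probability p* = (R−d)/(u−d) = 0.5918, discounting each step at R = 1.16.
At maturity the claim pays: V(1,0)=0.0000, V(1,1)=14.6400
(0,0): S=143.0000. Δ = (V_up−V_dn)/(S_up−S_dn) = (14.6400−0.0000)/(194.4800−124.4100) = 0.2089. V = [p*·14.6400 + (1−p*)·0.0000]/1.16 = 7.4694. B = V − Δ·S = -22.4082.
Sanity check at the root: Δ(0,0)·S0 + B(0,0) reproduces V0 = 7.4694.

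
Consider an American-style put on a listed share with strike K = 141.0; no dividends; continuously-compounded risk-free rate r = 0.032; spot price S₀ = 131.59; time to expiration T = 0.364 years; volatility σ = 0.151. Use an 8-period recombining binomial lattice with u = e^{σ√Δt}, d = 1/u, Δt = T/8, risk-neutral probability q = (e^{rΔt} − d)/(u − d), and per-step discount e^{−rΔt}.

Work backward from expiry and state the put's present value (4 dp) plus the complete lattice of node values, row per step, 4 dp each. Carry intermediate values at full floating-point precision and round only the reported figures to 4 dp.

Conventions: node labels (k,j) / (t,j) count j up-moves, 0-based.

price = 10.1960
tree:
10.1960
13.6382 6.9775
17.6196 9.9209 4.2204
21.5303 13.5809 6.4961 2.0856
25.3170 17.6196 9.6227 3.5648 0.6960
28.9837 21.5303 13.5809 5.9159 1.3569 0.0745
32.5342 25.3170 17.6196 9.4100 2.6363 0.1537 0.0000
35.9722 28.9837 21.5303 13.5809 5.1026 0.3171 0.0000 0.0000
39.3012 32.5342 25.3170 17.6196 9.4100 0.6541 0.0000 0.0000 0.0000

Δt=0.04550, u=1.03273, d=0.96830, q=0.51456, disc=e^(-rΔt)=0.99855
k=8 terminal: V=max(K-S,0) → 39.3012 32.5342 25.3170 17.6196 9.4100 0.6541 0.0000 0.0000 0.0000
k=7: j=0 S=105.0278 intr=35.9722 cont=35.7670 V=35.9722[EX]; j=1 S=112.0163 intr=28.9837 cont=28.7786 V=28.9837[EX]; j=2 S=119.4697 intr=21.5303 cont=21.3251 V=21.5303[EX]; j=3 S=127.4191 intr=13.5809 cont=13.3758 V=13.5809[EX]; j=4 S=135.8974 intr=5.1026 cont=4.8974 V=5.1026[EX]; j=5 S=144.9399 intr=0.0000 cont=0.3171 V=0.3171[hold]; j=6 S=154.5841 intr=0.0000 cont=0.0000 V=0.0000[hold]; j=7 S=164.8699 intr=0.0000 cont=0.0000 V=0.0000[hold]
k=6: j=0 S=108.4658 intr=32.5342 cont=32.3291 V=32.5342[EX]; j=1 S=115.6830 intr=25.3170 cont=25.1119 V=25.3170[EX]; j=2 S=123.3804 intr=17.6196 cont=17.4145 V=17.6196[EX]; j=3 S=131.5900 intr=9.4100 cont=9.2049 V=9.4100[EX]; j=4 S=140.3459 intr=0.6541 cont=2.6363 V=2.6363[hold]; j=5 S=149.6843 intr=0.0000 cont=0.1537 V=0.1537[hold]; j=6 S=159.6442 intr=0.0000 cont=0.0000 V=0.0000[hold]
k=5: j=0 S=112.0163 intr=28.9837 cont=28.7786 V=28.9837[EX]; j=1 S=119.4697 intr=21.5303 cont=21.3251 V=21.5303[EX]; j=2 S=127.4191 intr=13.5809 cont=13.3758 V=13.5809[EX]; j=3 S=135.8974 intr=5.1026 cont=5.9159 V=5.9159[hold]; j=4 S=144.9399 intr=0.0000 cont=1.3569 V=1.3569[hold]; j=5 S=154.5841 intr=0.0000 cont=0.0745 V=0.0745[hold]
k=4: j=0 S=115.6830 intr=25.3170 cont=25.1119 V=25.3170[EX]; j=1 S=123.3804 intr=17.6196 cont=17.4145 V=17.6196[EX]; j=2 S=131.5900 intr=9.4100 cont=9.6227 V=9.6227[hold]; j=3 S=140.3459 intr=0.6541 cont=3.5648 V=3.5648[hold]; j=4 S=149.6843 intr=0.0000 cont=0.6960 V=0.6960[hold]
k=3: j=0 S=119.4697 intr=21.5303 cont=21.3251 V=21.5303[EX]; j=1 S=127.4191 intr=13.5809 cont=13.4851 V=13.5809[EX]; j=2 S=135.8974 intr=5.1026 cont=6.4961 V=6.4961[hold]; j=3 S=144.9399 intr=0.0000 cont=2.0856 V=2.0856[hold]
k=2: j=0 S=123.3804 intr=17.6196 cont=17.4145 V=17.6196[EX]; j=1 S=131.5900 intr=9.4100 cont=9.9209 V=9.9209[hold]; j=2 S=140.3459 intr=0.6541 cont=4.2204 V=4.2204[hold]
k=1: j=0 S=127.4191 intr=13.5809 cont=13.6382 V=13.6382[hold]; j=1 S=135.8974 intr=5.1026 cont=6.9775 V=6.9775[hold]
k=0: j=0 S=131.5900 intr=9.4100 cont=10.1960 V=10.1960[hold]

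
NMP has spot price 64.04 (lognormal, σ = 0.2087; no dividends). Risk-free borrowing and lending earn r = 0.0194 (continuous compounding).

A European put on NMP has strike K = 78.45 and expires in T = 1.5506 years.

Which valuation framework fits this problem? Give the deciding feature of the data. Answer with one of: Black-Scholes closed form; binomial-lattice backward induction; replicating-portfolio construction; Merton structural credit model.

Key observation: the strike-78.45 put on NMP is European-exercise on a continuously-modelled lognormal underlying, so its value is a single closed-form evaluation.

framework: Black-Scholes closed form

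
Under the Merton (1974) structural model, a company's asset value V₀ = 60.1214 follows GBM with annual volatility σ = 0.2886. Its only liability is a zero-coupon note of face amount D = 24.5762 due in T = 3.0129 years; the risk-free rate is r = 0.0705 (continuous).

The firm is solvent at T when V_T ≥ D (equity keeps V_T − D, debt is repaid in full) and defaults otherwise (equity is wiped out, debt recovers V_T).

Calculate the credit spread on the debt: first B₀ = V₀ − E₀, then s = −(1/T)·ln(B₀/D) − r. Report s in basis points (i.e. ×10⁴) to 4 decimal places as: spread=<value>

Work the structural quantities from V₀ = 60.1214 against face 24.5762:
d₁ = [ln(V₀/D) + (r + σ²/2)T] / (σ√T)
   = [ln(60.1214/24.5762) + (0.0705 + 0.5·0.2886²)·3.0129] / (0.2886·√3.0129)
   = [0.894587 + 0.337882] / 0.500943 = 2.460296
d₂ = d₁ − σ√T = 2.460296 − 0.500943 = 1.959352
N(d₁) = 0.993059,  N(d₂) = 0.974964,  e^(−rT) = 0.808634
E₀ = V₀·N(d₁) − D·e^(−rT)·N(d₂)
   = 60.1214·0.993059 − 24.5762·0.808634·0.974964 = 40.328490
B₀ = V₀ − E₀ = 60.1214 − 40.328490 = 19.792910
spread = −(1/T)·ln(B₀/D) − r = −(1/3.0129)·ln(19.792910/24.5762) − 0.0705 = 0.00134264
in basis points: 0.00134264 × 10⁴ = 13.4264 bp

spread=13.4264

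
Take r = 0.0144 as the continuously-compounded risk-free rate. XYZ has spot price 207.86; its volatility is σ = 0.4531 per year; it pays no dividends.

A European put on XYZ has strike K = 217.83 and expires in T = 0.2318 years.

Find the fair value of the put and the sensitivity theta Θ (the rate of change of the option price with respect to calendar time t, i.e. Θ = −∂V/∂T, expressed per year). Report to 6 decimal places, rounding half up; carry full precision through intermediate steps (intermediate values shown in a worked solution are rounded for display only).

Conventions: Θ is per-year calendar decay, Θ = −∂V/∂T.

σ√T = 0.4531·√0.2318 = 0.218148
d₁ = (ln(S/K) + (r+σ²/2)T) / (σ√T) = (ln(207.86/217.83) + (0.0144+0.4531²/2)·0.2318) / 0.218148 = (-0.046850 + 0.027132) / 0.218148 = -0.090388
d₂ = d₁ − σ√T = -0.090388 − 0.218148 = -0.308536
e^{−rT} = 0.996668
N(−d₁) = 0.536011,  N(−d₂) = 0.621163
Put price V = K·e^{−rT}·N(−d₂) − S·N(−d₁) = 134.856998 − 111.415184 = 23.441814
φ(d₁) = (1/√(2π))·e^{−d₁²/2} = 0.397316
Θ = −S·φ(d₁)·σ/(2√T) + r·K·e^{−rT}·N(−d₂) = −38.861023 + 1.941941 = -36.919083

price = 23.441814
Θ = -36.919083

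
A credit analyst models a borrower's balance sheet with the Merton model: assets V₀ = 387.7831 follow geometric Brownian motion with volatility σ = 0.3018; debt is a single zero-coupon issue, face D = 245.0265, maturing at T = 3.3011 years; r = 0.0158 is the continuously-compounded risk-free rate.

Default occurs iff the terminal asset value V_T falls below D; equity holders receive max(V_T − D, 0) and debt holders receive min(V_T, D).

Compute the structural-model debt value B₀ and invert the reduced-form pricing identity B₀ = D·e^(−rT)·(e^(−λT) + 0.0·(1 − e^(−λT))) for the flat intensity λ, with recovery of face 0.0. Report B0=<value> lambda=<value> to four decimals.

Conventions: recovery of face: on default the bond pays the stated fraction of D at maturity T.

B0=217.3517 lambda=0.0205

Equity is a call on the firm's assets struck at D = 245.0265:
d₁ = [ln(V₀/D) + (r + σ²/2)T] / (σ√T)
   = [ln(387.7831/245.0265) + (0.0158 + 0.5·0.3018²)·3.3011] / (0.3018·√3.3011)
   = [0.459080 + 0.202495] / 0.548338 = 1.206508
d₂ = d₁ − σ√T = 1.206508 − 0.548338 = 0.658170
N(d₁) = 0.886189,  N(d₂) = 0.744786,  e^(−rT) = 0.949179
E₀ = V₀·N(d₁) − D·e^(−rT)·N(d₂)
   = 387.7831·0.886189 − 245.0265·0.949179·0.744786 = 170.431355
B₀ = V₀ − E₀ = 387.7831 − 170.431355 = 217.351745
e^(−λT) = (B₀·e^(rT)/D − 0)/(1 − 0) = (217.3517·1.053542/245.0265 − 0)/1 = 0.93454807
λ = −ln(0.93454807)/3.3011 = 0.020506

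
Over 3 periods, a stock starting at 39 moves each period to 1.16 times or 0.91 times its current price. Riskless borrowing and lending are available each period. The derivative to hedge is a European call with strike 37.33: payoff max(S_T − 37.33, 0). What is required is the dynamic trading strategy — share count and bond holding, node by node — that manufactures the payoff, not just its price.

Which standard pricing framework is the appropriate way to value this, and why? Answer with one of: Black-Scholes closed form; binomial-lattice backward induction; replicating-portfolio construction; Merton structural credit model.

Key observation: the deliverable is the dynamic trading strategy on the 3-step tree (spot 39, moves 1.16 and 0.91), so the valuation must go through the node-by-node replicating-portfolio solve.

framework: replicating-portfolio construction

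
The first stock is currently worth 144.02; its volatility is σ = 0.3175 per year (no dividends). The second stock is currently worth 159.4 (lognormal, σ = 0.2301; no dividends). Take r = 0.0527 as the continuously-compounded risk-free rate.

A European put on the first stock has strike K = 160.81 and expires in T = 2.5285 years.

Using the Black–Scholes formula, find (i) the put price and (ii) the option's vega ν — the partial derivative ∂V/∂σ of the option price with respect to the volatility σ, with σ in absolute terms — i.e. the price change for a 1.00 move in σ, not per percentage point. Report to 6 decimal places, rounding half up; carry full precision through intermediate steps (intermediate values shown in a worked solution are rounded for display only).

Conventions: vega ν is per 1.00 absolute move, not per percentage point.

price = 26.768978
ν = 87.395120

σ√T = 0.3175·√2.5285 = 0.504865
d₁ = (ln(S/K) + (r+σ²/2)T) / (σ√T) = (ln(144.02/160.81) + (0.0527+0.3175²/2)·2.5285) / 0.504865 = (-0.110271 + 0.260696) / 0.504865 = 0.297951
d₂ = d₁ − σ√T = 0.297951 − 0.504865 = -0.206914
e^{−rT} = 0.875245
N(−d₁) = 0.382870,  N(−d₂) = 0.581962
Put price V = K·e^{−rT}·N(−d₂) − S·N(−d₁) = 81.909970 − 55.140992 = 26.768978
φ(d₁) = (1/√(2π))·e^{−d₁²/2} = 0.381622
ν = S·φ(d₁)·√T = 87.395120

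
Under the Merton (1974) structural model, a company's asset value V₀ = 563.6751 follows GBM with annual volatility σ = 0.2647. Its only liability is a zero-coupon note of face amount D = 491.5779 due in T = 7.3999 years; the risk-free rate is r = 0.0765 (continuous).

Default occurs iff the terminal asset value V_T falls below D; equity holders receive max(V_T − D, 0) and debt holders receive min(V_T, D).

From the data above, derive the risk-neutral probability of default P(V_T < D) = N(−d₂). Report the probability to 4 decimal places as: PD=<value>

PD=0.2689

With assets at 563.6751 and a single debt payment of 491.5779 at 7.3999 years:
d₁ = [ln(V₀/D) + (r + σ²/2)T] / (σ√T)
   = [ln(563.6751/491.5779) + (0.0765 + 0.5·0.2647²)·7.3999] / (0.2647·√7.3999)
   = [0.136858 + 0.825333] / 0.720057 = 1.336271
d₂ = d₁ − σ√T = 1.336271 − 0.720057 = 0.616214
risk-neutral PD = N(−d₂) = N(-0.616214) = 0.268877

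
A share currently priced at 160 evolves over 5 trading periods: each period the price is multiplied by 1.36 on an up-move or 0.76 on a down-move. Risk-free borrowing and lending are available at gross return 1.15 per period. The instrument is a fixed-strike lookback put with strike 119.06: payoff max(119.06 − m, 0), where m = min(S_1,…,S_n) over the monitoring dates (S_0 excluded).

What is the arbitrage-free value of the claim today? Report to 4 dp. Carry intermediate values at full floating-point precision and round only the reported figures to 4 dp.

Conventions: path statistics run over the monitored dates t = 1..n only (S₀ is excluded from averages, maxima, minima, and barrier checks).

With p* = (R−d)/(u−d) = 0.6500, sum probability × payoff across the paths and divide by R^5.
Enumerate all 2^5 = 32 price paths (U = up ×1.36, D = down ×0.76); each path with k up-moves has probability p*^k·(1−p*)^(5−k).
DDDDD: m=40.5684, payoff=78.4916, prob=0.005252
UDDDD: m=72.5961, payoff=46.4639, prob=0.009754
DUDDD: m=72.5961, payoff=46.4639, prob=0.009754
UUDDD: m=129.9088, payoff=0.0000, prob=0.018115
DDUDD: m=72.5961, payoff=46.4639, prob=0.009754
UDUDD: m=129.9088, payoff=0.0000, prob=0.018115
DUUDD: m=121.6000, payoff=0.0000, prob=0.018115
UUUDD: m=217.6000, payoff=0.0000, prob=0.033642
DDDUD: m=70.2362, payoff=48.8238, prob=0.009754
UDDUD: m=125.6858, payoff=0.0000, prob=0.018115
DUDUD: m=121.6000, payoff=0.0000, prob=0.018115
UUDUD: m=217.6000, payoff=0.0000, prob=0.033642
DDUUD: m=92.4160, payoff=26.6440, prob=0.018115
UDUUD: m=165.3760, payoff=0.0000, prob=0.033642
DUUUD: m=121.6000, payoff=0.0000, prob=0.033642
UUUUD: m=217.6000, payoff=0.0000, prob=0.062477
DDDDU: m=53.3795, payoff=65.6805, prob=0.009754
UDDDU: m=95.5212, payoff=23.5388, prob=0.018115
DUDDU: m=95.5212, payoff=23.5388, prob=0.018115
UUDDU: m=170.9326, payoff=0.0000, prob=0.033642
DDUDU: m=92.4160, payoff=26.6440, prob=0.018115
UDUDU: m=165.3760, payoff=0.0000, prob=0.033642
DUUDU: m=121.6000, payoff=0.0000, prob=0.033642
UUUDU: m=217.6000, payoff=0.0000, prob=0.062477
DDDUU: m=70.2362, payoff=48.8238, prob=0.018115
UDDUU: m=125.6858, payoff=0.0000, prob=0.033642
DUDUU: m=121.6000, payoff=0.0000, prob=0.033642
UUDUU: m=217.6000, payoff=0.0000, prob=0.062477
DDUUU: m=92.4160, payoff=26.6440, prob=0.033642
UDUUU: m=165.3760, payoff=0.0000, prob=0.062477
DUUUU: m=121.6000, payoff=0.0000, prob=0.062477
UUUUU: m=217.6000, payoff=0.0000, prob=0.116029
Price = Σ prob·payoff / R^5 = 6.487637 / 2.011357 = 3.2255

price = 3.2255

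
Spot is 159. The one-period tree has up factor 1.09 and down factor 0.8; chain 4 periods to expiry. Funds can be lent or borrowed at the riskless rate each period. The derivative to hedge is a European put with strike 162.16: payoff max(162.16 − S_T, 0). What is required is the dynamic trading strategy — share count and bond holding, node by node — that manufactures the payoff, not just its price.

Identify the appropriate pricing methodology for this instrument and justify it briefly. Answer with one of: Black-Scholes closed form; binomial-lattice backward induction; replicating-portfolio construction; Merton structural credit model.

Key observation: what is demanded is not a single number but the (Δ, B) position at each node of the 1.09/0.8 tree starting at 159; constructing those positions is the replicating-portfolio method.

framework: replicating-portfolio construction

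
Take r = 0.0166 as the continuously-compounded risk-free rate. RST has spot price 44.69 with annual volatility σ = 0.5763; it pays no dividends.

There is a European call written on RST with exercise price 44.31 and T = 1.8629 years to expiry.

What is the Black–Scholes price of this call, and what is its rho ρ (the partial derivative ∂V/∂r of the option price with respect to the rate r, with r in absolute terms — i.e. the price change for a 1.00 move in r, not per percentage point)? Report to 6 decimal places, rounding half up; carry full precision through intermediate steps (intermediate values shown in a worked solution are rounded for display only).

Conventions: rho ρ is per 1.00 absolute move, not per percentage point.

price = 14.286613
ρ = 29.271874

σ√T = 0.5763·√1.8629 = 0.786581
d₁ = (ln(S/K) + (r+σ²/2)T) / (σ√T) = (ln(44.69/44.31) + (0.0166+0.5763²/2)·1.8629) / 0.786581 = (0.008539 + 0.340279) / 0.786581 = 0.443461
d₂ = d₁ − σ√T = 0.443461 − 0.786581 = -0.343119
e^{−rT} = 0.969549
N(d₁) = 0.671284,  N(d₂) = 0.365754
Call price V = S·N(d₁) − K·e^{−rT}·N(d₂) = 29.999681 − 15.713068 = 14.286613
ρ = K·T·e^{−rT}·N(d₂) = 29.271874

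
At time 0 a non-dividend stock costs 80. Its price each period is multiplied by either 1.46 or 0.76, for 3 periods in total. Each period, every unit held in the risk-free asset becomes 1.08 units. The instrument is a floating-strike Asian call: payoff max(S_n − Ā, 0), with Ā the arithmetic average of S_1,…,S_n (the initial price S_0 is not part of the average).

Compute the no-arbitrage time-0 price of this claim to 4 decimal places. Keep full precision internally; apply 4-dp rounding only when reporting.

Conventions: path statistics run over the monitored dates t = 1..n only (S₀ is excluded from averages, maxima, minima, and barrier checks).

Under the martingale measure an up-move has probability p* = 0.4571; value the claim as the probability-weighted average of per-path payoffs, discounted 3 periods at R = 1.08.
Enumerate all 2^3 = 8 price paths (U = up ×1.46, D = down ×0.76); each path with k up-moves has probability p*^k·(1−p*)^(3−k).
DDD: Ā=47.3754, payoff=0.0000, prob=0.159977
UDD: Ā=91.0106, payoff=0.0000, prob=0.134717
DUD: Ā=72.3439, payoff=0.0000, prob=0.134717
UUD: Ā=138.9764, payoff=0.0000, prob=0.113446
DDU: Ā=58.1572, payoff=9.3065, prob=0.134717
UDU: Ā=111.7231, payoff=17.8782, prob=0.113446
DUU: Ā=93.0564, payoff=36.5449, prob=0.113446
UUU: Ā=178.7663, payoff=70.2046, prob=0.095534
Price = Σ prob·payoff / R^3 = 14.134711 / 1.259712 = 11.2206

price = 11.2206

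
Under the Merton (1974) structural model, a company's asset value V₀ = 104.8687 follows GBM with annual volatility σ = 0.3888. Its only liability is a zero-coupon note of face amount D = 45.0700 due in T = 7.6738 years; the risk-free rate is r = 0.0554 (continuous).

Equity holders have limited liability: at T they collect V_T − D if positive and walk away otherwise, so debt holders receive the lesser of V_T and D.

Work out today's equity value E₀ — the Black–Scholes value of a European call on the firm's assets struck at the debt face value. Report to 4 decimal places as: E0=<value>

E0=78.5912

Work the structural quantities from V₀ = 104.8687 against face 45.0700:
d₁ = [ln(V₀/D) + (r + σ²/2)T] / (σ√T)
   = [ln(104.8687/45.0700) + (0.0554 + 0.5·0.3888²)·7.6738] / (0.3888·√7.6738)
   = [0.844492 + 1.005135] / 1.077039 = 1.717326
d₂ = d₁ − σ√T = 1.717326 − 1.077039 = 0.640287
N(d₁) = 0.957040,  N(d₂) = 0.739007,  e^(−rT) = 0.653686
E₀ = V₀·N(d₁) − D·e^(−rT)·N(d₂)
   = 104.8687·0.957040 − 45.0700·0.653686·0.739007 = 78.591221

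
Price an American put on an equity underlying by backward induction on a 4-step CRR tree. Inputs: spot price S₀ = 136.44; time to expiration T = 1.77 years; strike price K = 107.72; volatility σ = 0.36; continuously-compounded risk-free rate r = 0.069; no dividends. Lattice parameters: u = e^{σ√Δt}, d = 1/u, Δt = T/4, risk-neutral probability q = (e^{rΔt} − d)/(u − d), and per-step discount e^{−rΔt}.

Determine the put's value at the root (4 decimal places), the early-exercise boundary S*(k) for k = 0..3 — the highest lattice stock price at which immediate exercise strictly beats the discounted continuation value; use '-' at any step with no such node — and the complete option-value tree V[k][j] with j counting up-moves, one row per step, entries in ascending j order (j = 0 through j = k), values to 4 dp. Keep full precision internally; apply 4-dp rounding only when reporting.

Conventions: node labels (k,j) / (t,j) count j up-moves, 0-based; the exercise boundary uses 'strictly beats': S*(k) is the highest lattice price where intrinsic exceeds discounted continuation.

price = 8.3537
boundary = - - - 66.5173
tree:
8.3537
14.7605 2.5753
25.2577 5.3589 0.0000
41.2027 11.1513 0.0000 0.0000
55.3682 23.2044 0.0000 0.0000 0.0000

Δt=0.44250, u=1.27058, d=0.78704, q=0.50453, disc=e^(-rΔt)=0.96993
k=4 terminal: V=max(K-S,0) → 55.3682 23.2044 0.0000 0.0000 0.0000
k=3: j=0 S=66.5173 intr=41.2027 cont=37.9635 V=41.2027[EX]; j=1 S=107.3839 intr=0.3361 cont=11.1513 V=11.1513[hold]; j=2 S=173.3581 intr=0.0000 cont=0.0000 V=0.0000[hold]; j=3 S=279.8652 intr=0.0000 cont=0.0000 V=0.0000[hold]  S*(3)=66.5173
k=2: j=0 S=84.5156 intr=23.2044 cont=25.2577 V=25.2577[hold]; j=1 S=136.4400 intr=0.0000 cont=5.3589 V=5.3589[hold]; j=2 S=220.2655 intr=0.0000 cont=0.0000 V=0.0000[hold]  S*(2)=-
k=1: j=0 S=107.3839 intr=0.3361 cont=14.7605 V=14.7605[hold]; j=1 S=173.3581 intr=0.0000 cont=2.5753 V=2.5753[hold]  S*(1)=-
k=0: j=0 S=136.4400 intr=0.0000 cont=8.3537 V=8.3537[hold]  S*(0)=-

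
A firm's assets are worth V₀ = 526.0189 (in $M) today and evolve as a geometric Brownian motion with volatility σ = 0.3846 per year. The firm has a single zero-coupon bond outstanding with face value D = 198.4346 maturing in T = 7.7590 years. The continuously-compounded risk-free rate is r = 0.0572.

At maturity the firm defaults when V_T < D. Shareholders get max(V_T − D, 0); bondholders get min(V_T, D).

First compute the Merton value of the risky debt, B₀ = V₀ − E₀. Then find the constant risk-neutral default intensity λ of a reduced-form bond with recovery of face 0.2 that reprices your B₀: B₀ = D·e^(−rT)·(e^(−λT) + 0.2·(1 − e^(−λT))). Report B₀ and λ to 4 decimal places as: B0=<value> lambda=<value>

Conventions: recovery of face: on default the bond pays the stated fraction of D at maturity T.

With assets at 526.0189 and a single debt payment of 198.4346 at 7.7590 years:
d₁ = [ln(V₀/D) + (r + σ²/2)T] / (σ√T)
   = [ln(526.0189/198.4346) + (0.0572 + 0.5·0.3846²)·7.7590] / (0.3846·√7.7590)
   = [0.974878 + 1.017659] / 1.071303 = 1.859920
d₂ = d₁ − σ√T = 1.859920 − 1.071303 = 0.788617
N(d₁) = 0.968552,  N(d₂) = 0.784832,  e^(−rT) = 0.641584
E₀ = V₀·N(d₁) − D·e^(−rT)·N(d₂)
   = 526.0189·0.968552 − 198.4346·0.641584·0.784832 = 409.557481
B₀ = V₀ − E₀ = 526.0189 − 409.557481 = 116.461419
e^(−λT) = (B₀·e^(rT)/D − 0.2)/(1 − 0.2) = (116.4614·1.558642/198.4346 − 0.2)/0.8 = 0.89345990
λ = −ln(0.89345990)/7.7590 = 0.014519

B0=116.4614 lambda=0.0145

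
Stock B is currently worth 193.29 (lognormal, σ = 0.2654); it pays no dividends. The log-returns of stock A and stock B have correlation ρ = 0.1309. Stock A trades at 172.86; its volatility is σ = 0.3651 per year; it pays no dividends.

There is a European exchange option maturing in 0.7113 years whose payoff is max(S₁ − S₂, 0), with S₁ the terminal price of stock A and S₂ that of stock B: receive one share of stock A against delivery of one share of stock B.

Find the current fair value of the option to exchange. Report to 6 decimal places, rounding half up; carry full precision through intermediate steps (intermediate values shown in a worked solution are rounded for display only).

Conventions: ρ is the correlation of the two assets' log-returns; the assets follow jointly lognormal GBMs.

σ_eff = √(σ₁² + σ₂² − 2ρσ₁σ₂) = √(0.3651² + 0.2654² − 2·0.1309·0.3651·0.2654) = 0.422336
d₁ = (ln(S₁/S₂) + (q₂ − q₁ + σ_eff²/2)T) / (σ_eff√T) = (ln(172.86/193.29) + (0.0 − 0.0 + 0.089184)·0.7113) / 0.356192 = -0.135526
d₂ = d₁ − σ_eff√T = -0.135526 − 0.356192 = -0.491718
N(d₁) = 0.446098,  N(d₂) = 0.311459
V = S₁·e^{−q₁T}·N(d₁) − S₂·e^{−q₂T}·N(d₂) = 77.112502 − 60.201981 = 16.910521
Key observation: no risk-free rate is needed — with the second asset as numeraire the exchange option is a call on the ratio S₁/S₂, and r cancels out of the value.

exchange price = 16.910521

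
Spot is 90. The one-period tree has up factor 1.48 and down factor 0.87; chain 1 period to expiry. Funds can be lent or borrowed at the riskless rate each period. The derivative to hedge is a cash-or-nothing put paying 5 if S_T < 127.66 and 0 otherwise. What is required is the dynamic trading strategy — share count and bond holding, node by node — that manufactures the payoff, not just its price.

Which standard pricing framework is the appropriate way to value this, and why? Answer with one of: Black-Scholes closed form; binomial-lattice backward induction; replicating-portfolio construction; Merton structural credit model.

Key observation: since the answer must list Δ and B at each node of the 1.48/0.87 lattice on 90, the replicating-portfolio method — solving the two-state system at every node — is the one that applies.

framework: replicating-portfolio construction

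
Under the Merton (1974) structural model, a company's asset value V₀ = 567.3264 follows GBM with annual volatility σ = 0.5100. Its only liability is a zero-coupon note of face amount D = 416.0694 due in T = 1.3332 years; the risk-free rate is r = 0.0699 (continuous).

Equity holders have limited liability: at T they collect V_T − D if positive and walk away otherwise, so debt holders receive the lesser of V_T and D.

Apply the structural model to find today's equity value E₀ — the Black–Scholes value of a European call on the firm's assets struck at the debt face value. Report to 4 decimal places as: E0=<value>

Equity is a call on the firm's assets struck at D = 416.0694:
d₁ = [ln(V₀/D) + (r + σ²/2)T] / (σ√T)
   = [ln(567.3264/416.0694) + (0.0699 + 0.5·0.5100²)·1.3332] / (0.5100·√1.3332)
   = [0.310083 + 0.266573] / 0.588868 = 0.979262
d₂ = d₁ − σ√T = 0.979262 − 0.588868 = 0.390394
N(d₁) = 0.836275,  N(d₂) = 0.651878,  e^(−rT) = 0.911020
E₀ = V₀·N(d₁) − D·e^(−rT)·N(d₂)
   = 567.3264·0.836275 − 416.0694·0.911020·0.651878 = 227.348246

E0=227.3482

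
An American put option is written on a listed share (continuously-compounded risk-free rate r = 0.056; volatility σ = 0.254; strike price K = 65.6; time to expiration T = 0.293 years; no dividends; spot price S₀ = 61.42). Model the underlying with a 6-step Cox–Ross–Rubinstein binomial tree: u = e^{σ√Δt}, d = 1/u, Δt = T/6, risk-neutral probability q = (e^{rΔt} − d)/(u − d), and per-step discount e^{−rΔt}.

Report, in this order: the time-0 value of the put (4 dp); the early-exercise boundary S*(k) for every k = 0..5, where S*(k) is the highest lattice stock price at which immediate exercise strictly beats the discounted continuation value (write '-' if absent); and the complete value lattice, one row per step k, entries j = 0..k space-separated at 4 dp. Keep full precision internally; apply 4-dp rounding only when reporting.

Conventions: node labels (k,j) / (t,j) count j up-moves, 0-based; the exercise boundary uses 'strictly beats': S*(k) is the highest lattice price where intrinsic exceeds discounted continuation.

Δt=0.04883, u=1.05773, d=0.94542, q=0.51035, disc=e^(-rΔt)=0.99727
k=6 terminal: V=max(K-S,0) → 21.7420 16.5315 10.7020 4.1800 0.0000 0.0000 0.0000
k=5: j=0 S=46.3902 intr=19.2098 cont=19.0307 V=19.2098[EX]; j=1 S=51.9015 intr=13.6985 cont=13.5194 V=13.6985[EX]; j=2 S=58.0675 intr=7.5325 cont=7.3534 V=7.5325[EX]; j=3 S=64.9661 intr=0.6339 cont=2.0411 V=2.0411[hold]; j=4 S=72.6842 intr=0.0000 cont=0.0000 V=0.0000[hold]; j=5 S=81.3193 intr=0.0000 cont=0.0000 V=0.0000[hold]  S*(5)=58.0675
k=4: j=0 S=49.0685 intr=16.5315 cont=16.3524 V=16.5315[EX]; j=1 S=54.8980 intr=10.7020 cont=10.5229 V=10.7020[EX]; j=2 S=61.4200 intr=4.1800 cont=4.7171 V=4.7171[hold]; j=3 S=68.7169 intr=0.0000 cont=0.9967 V=0.9967[hold]; j=4 S=76.8806 intr=0.0000 cont=0.0000 V=0.0000[hold]  S*(4)=54.8980
k=3: j=0 S=51.9015 intr=13.6985 cont=13.5194 V=13.6985[EX]; j=1 S=58.0675 intr=7.5325 cont=7.6267 V=7.6267[hold]; j=2 S=64.9661 intr=0.6339 cont=2.8107 V=2.8107[hold]; j=3 S=72.6842 intr=0.0000 cont=0.4867 V=0.4867[hold]  S*(3)=51.9015
k=2: j=0 S=54.8980 intr=10.7020 cont=10.5708 V=10.7020[EX]; j=1 S=61.4200 intr=4.1800 cont=5.1547 V=5.1547[hold]; j=2 S=68.7169 intr=0.0000 cont=1.6202 V=1.6202[hold]  S*(2)=54.8980
k=1: j=0 S=58.0675 intr=7.5325 cont=7.8495 V=7.8495[hold]; j=1 S=64.9661 intr=0.6339 cont=3.3417 V=3.3417[hold]  S*(1)=-
k=0: j=0 S=61.4200 intr=4.1800 cont=5.5338 V=5.5338[hold]  S*(0)=-

price = 5.5338
boundary = - - 54.8980 51.9015 54.8980 58.0675
tree:
5.5338
7.8495 3.3417
10.7020 5.1547 1.6202
13.6985 7.6267 2.8107 0.4867
16.5315 10.7020 4.7171 0.9967 0.0000
19.2098 13.6985 7.5325 2.0411 0.0000 0.0000
21.7420 16.5315 10.7020 4.1800 0.0000 0.0000 0.0000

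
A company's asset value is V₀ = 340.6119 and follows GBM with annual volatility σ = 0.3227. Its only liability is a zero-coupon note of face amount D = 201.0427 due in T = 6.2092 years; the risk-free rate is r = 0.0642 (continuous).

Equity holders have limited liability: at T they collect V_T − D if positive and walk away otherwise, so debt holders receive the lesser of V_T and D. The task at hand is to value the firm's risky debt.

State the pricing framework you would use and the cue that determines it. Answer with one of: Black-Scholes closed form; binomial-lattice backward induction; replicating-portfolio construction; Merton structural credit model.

framework: Merton structural credit model

Key observation: assets follow a GBM and default happens iff V_T < 201.0427; valuing claims on that split (equity as a call, risky debt as the residual) is the structural model's definition.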